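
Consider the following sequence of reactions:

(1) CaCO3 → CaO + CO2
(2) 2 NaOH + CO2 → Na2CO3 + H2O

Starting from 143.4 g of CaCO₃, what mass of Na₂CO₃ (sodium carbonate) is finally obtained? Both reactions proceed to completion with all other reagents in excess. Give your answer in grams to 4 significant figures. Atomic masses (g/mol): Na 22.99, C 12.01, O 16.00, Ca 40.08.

151.9 g

M(CaCO3) = 40.08 + 12.01 + 3(16.00) = 100.09 g/mol.
M(Na2CO3) = 2(22.99) + 12.01 + 3(16.00) = 105.99 g/mol.
n(CaCO3) = 143.40 / 100.09 = 1.4327 mol.
Step 1 gives a 1:1 ratio of CaCO3 to CO2, so n(CO2) = 1.4327 mol.
In step 2 the CO2:Na2CO3 ratio is 1:1, so n(Na2CO3) = 1.4327 mol.
Mass of Na2CO3 = 1.4327 × 105.99 = 151.85 g.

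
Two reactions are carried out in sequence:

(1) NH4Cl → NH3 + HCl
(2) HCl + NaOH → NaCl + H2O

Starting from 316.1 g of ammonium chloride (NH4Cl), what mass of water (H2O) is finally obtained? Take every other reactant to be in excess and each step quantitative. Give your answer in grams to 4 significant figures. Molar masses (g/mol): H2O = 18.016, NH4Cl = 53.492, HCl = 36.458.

106.5 g

n(NH4Cl) = 316.10 / 53.492 = 5.9093 mol.
Step 1 gives a 1:1 ratio of NH4Cl to HCl, so n(HCl) = 5.9093 mol.
In step 2 the HCl:H2O ratio is 1:1, so n(H2O) = 5.9093 mol.
Mass of H2O = 5.9093 × 18.016 = 106.46 g.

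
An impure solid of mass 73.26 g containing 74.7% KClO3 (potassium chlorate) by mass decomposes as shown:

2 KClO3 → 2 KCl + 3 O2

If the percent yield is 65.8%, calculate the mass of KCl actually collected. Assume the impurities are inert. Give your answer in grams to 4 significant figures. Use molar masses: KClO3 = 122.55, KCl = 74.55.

21.91 g

Pure KClO3 available = 73.26 g × 0.747 = 54.725 g.
n(KClO3) = 54.725 g / 122.55 g/mol = 0.44655 mol.
From the equation the KClO3:KCl mole ratio is 2:2, so n(KCl) = 0.44655 × 2/2 = 0.44655 mol.
Mass of KCl = 0.44655 mol × 74.55 g/mol = 33.291 g.
Actual mass collected = 33.291 g × 0.658 = 21.905 g.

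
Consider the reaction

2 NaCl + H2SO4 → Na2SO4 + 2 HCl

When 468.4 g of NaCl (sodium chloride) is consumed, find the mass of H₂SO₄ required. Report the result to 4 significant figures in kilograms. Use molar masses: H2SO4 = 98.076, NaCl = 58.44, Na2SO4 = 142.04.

n(NaCl) = 468.40 g / 58.44 g/mol = 8.0151 mol.
From the equation the NaCl:H2SO4 mole ratio is 2:1, so n(H2SO4) = 8.0151 × 1/2 = 4.0075 mol.
Mass of H2SO4 = 4.0075 mol × 98.076 g/mol = 393.04 g.
Converting to kg: 393.04 g = 0.3930 kg.

0.3930 kg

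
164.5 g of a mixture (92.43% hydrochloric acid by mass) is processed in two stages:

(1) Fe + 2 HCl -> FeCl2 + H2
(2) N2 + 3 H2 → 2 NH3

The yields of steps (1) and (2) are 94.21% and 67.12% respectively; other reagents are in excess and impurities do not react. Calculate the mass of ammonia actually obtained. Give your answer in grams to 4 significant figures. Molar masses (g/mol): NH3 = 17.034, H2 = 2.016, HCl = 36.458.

Pure HCl = 164.5 × 0.9243 = 152.05 g.
n(HCl) = 152.05 / 36.458 = 4.1705 mol.
Step 1 (HCl:H2 = 2:1): theoretical n(H2) = 2.0852 mol; at 94.21% yield, n(H2) = 1.9645 mol.
Step 2 (H2:NH3 = 3:2): theoretical n(NH3) = 1.3097 mol, so theoretical mass = 1.3097 × 17.034 = 22.309 g.
At 67.12% yield, actual mass of NH3 = 22.309 × 0.6712 = 14.974 g.

14.97 g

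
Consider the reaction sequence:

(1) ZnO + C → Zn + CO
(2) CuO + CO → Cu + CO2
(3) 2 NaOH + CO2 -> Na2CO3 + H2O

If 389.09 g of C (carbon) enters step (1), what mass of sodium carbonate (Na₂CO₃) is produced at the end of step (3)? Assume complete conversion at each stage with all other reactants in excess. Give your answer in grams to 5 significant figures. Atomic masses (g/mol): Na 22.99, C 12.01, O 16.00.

M(C) = 12.01 g/mol.
M(Na2CO3) = 2(22.99) + 12.01 + 3(16.00) = 105.99 g/mol.
n(C) = 389.09 / 12.01 = 32.3972 mol.
Reaction (1): C→CO ratio 1:1 ⇒ n(CO) = 32.3972 mol.
Reaction (2): CO→CO2 ratio 1:1 ⇒ n(CO2) = 32.3972 mol.
Reaction (3): CO2→Na2CO3 ratio 1:1 ⇒ n(Na2CO3) = 32.3972 mol.
Mass of Na2CO3 = 32.3972 × 105.99 = 3433.78 g.

3433.8 g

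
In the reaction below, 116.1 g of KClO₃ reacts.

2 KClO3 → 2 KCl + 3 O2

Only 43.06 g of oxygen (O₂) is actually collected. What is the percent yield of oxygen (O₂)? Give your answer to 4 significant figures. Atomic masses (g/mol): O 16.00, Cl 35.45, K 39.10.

94.69 %

M(KClO3) = 39.10 + 35.45 + 3(16.00) = 122.55 g/mol.
M(O2) = 2(16.00) = 32.00 g/mol.
n(KClO3) = 116.10 g / 122.55 g/mol = 0.94737 mol.
From the equation the KClO3:O2 mole ratio is 2:3, so n(O2) = 0.94737 × 3/2 = 1.4211 mol.
Mass of O2 = 1.4211 mol × 32.00 g/mol = 45.474 g.
This is the theoretical yield. Percent yield = 43.06 g / 45.474 g × 100% = 94.692%.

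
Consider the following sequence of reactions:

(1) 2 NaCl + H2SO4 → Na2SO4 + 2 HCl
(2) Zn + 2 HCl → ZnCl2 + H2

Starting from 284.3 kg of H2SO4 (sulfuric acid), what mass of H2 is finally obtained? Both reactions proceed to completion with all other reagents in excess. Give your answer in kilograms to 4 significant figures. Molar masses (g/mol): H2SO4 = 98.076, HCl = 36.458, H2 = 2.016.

284.3 kg = 284300 g.
n(H2SO4) = 284300 / 98.076 = 2898.8 mol.
Step 1 gives a 1:2 ratio of H2SO4 to HCl, so n(HCl) = 5797.5 mol.
In step 2 the HCl:H2 ratio is 2:1, so n(H2) = 2898.8 mol.
Mass of H2 = 2898.8 × 2.016 = 5843.9 g = 5.844 kg.

5.844 kg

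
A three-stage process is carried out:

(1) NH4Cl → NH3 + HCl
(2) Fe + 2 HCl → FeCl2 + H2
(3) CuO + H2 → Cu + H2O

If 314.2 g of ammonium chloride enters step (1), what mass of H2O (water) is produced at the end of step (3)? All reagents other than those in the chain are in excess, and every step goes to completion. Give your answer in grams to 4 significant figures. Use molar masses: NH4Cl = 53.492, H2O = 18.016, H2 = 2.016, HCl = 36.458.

n(NH4Cl) = 314.2 / 53.492 = 5.8738 mol.
Reaction (1): NH4Cl→HCl ratio 1:1 ⇒ n(HCl) = 5.8738 mol.
Reaction (2): HCl→H2 ratio 2:1 ⇒ n(H2) = 2.9369 mol.
Reaction (3): H2→H2O ratio 1:1 ⇒ n(H2O) = 2.9369 mol.
Mass of H2O = 2.9369 × 18.016 = 52.911 g.

52.91 g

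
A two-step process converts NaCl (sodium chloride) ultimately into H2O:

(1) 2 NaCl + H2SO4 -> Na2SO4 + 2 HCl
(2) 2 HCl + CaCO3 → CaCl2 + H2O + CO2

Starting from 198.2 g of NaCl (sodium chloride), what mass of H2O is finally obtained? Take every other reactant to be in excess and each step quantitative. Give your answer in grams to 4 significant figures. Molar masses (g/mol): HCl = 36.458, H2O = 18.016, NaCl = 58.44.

30.55 g

n(NaCl) = 198.20 / 58.44 = 3.3915 mol.
Step 1 gives a 2:2 ratio of NaCl to HCl, so n(HCl) = 3.3915 mol.
In step 2 the HCl:H2O ratio is 2:1, so n(H2O) = 1.6958 mol.
Mass of H2O = 1.6958 × 18.016 = 30.551 g.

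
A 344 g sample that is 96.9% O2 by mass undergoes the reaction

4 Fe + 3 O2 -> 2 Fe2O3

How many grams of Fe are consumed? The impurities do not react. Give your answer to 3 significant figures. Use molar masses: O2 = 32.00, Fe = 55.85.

776 g

Mass of pure O2 = 344 g × 0.969 = 333.3 g.
n(O2) = 333.3 g / 32.00 g/mol = 10.42 mol.
From the equation the O2:Fe mole ratio is 3:4, so n(Fe) = 10.42 × 4/3 = 13.89 mol.
Mass of Fe = 13.89 mol × 55.85 g/mol = 775.7 g.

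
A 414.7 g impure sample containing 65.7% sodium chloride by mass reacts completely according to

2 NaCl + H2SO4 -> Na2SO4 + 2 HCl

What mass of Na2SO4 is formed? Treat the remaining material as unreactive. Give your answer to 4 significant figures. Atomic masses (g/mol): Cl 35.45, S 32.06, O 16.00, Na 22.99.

331.1 g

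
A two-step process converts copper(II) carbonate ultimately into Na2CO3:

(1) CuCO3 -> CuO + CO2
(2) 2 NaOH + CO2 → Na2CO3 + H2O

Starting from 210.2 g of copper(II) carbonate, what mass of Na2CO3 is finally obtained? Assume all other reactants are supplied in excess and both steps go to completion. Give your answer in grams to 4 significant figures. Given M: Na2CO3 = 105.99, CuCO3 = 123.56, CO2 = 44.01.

180.3 g

n(CuCO3) = 210.20 / 123.56 = 1.7012 mol.
Step 1 gives a 1:1 ratio of CuCO3 to CO2, so n(CO2) = 1.7012 mol.
In step 2 the CO2:Na2CO3 ratio is 1:1, so n(Na2CO3) = 1.7012 mol.
Mass of Na2CO3 = 1.7012 × 105.99 = 180.31 g.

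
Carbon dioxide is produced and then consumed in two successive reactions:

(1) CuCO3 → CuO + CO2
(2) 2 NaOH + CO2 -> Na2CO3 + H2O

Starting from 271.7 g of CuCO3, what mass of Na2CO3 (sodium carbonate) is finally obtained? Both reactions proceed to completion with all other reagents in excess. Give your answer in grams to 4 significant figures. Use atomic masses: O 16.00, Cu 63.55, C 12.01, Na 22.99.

233.1 g

M(CuCO3) = 63.55 + 12.01 + 3(16.00) = 123.56 g/mol.
M(Na2CO3) = 2(22.99) + 12.01 + 3(16.00) = 105.99 g/mol.
n(CuCO3) = 271.70 / 123.56 = 2.1989 mol.
Step 1 gives a 1:1 ratio of CuCO3 to CO2, so n(CO2) = 2.1989 mol.
In step 2 the CO2:Na2CO3 ratio is 1:1, so n(Na2CO3) = 2.1989 mol.
Mass of Na2CO3 = 2.1989 × 105.99 = 233.06 g.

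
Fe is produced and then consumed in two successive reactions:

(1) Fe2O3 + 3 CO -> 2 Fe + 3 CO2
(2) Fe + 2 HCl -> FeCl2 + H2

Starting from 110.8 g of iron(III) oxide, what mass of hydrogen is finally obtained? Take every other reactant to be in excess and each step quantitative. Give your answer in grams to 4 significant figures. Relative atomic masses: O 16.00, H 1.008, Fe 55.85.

2.797 g

M(Fe2O3) = 2(55.85) + 3(16.00) = 159.70 g/mol.
M(H2) = 2(1.008) = 2.016 g/mol.
n(Fe2O3) = 110.80 / 159.70 = 0.69380 mol.
Step 1 gives a 1:2 ratio of Fe2O3 to Fe, so n(Fe) = 1.3876 mol.
In step 2 the Fe:H2 ratio is 1:1, so n(H2) = 1.3876 mol.
Mass of H2 = 1.3876 × 2.016 = 2.7974 g.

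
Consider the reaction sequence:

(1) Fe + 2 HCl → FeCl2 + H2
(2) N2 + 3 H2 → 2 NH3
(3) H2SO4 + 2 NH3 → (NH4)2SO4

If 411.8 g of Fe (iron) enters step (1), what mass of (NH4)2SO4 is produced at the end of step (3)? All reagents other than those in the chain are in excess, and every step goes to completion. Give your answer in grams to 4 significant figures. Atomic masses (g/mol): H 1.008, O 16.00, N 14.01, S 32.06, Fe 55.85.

324.8 g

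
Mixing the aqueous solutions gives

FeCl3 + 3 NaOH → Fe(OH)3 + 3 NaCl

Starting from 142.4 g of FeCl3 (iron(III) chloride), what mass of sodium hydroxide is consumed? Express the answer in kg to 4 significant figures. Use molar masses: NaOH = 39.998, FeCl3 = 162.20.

0.1053 kg

n(FeCl3) = 142.40 g / 162.20 g/mol = 0.87793 mol.
From the equation the FeCl3:NaOH mole ratio is 1:3, so n(NaOH) = 0.87793 × 3/1 = 2.6338 mol.
Mass of NaOH = 2.6338 mol × 39.998 g/mol = 105.35 g.
Converting to kg: 105.35 g = 0.1053 kg.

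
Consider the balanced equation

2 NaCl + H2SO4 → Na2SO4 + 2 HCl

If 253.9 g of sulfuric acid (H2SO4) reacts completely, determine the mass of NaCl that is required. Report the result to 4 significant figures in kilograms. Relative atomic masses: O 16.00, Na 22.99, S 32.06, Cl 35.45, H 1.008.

M(H2SO4) = 2(1.008) + 32.06 + 4(16.00) = 98.076 g/mol.
M(NaCl) = 22.99 + 35.45 = 58.44 g/mol.
n(H2SO4) = 253.90 g / 98.076 g/mol = 2.5888 mol.
From the equation the H2SO4:NaCl mole ratio is 1:2, so n(NaCl) = 2.5888 × 2/1 = 5.1776 mol.
Mass of NaCl = 5.1776 mol × 58.44 g/mol = 302.58 g.
Converting to kg: 302.58 g = 0.3026 kg.

0.3026 kg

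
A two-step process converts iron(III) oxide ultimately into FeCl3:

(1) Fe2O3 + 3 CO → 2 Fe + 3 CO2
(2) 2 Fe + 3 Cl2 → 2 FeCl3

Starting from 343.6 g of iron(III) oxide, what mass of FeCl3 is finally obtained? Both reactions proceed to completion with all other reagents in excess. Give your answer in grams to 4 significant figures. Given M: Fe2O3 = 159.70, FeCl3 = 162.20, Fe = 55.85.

n(Fe2O3) = 343.60 / 159.70 = 2.1515 mol.
Step 1 gives a 1:2 ratio of Fe2O3 to Fe, so n(Fe) = 4.3031 mol.
In step 2 the Fe:FeCl3 ratio is 2:2, so n(FeCl3) = 4.3031 mol.
Mass of FeCl3 = 4.3031 × 162.20 = 697.96 g.

698.0 g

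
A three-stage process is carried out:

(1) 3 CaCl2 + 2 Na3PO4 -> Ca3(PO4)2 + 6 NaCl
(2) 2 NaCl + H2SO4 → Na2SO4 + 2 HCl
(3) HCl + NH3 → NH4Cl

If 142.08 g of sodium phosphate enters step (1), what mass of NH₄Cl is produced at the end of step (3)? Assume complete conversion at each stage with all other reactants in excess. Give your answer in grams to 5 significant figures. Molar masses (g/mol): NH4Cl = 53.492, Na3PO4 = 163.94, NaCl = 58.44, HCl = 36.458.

n(Na3PO4) = 142.08 / 163.94 = 0.866659 mol.
Reaction (1): Na3PO4→NaCl ratio 2:6 ⇒ n(NaCl) = 2.59998 mol.
Reaction (2): NaCl→HCl ratio 2:2 ⇒ n(HCl) = 2.59998 mol.
Reaction (3): HCl→NH4Cl ratio 1:1 ⇒ n(NH4Cl) = 2.59998 mol.
Mass of NH4Cl = 2.59998 × 53.492 = 139.078 g.

139.08 g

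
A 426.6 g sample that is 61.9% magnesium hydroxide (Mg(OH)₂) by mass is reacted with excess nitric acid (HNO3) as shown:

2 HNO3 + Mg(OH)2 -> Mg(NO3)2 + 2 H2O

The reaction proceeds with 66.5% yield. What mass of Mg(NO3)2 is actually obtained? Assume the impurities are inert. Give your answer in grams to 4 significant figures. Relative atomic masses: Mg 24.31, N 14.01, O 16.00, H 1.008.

446.6 g

Pure Mg(OH)2 available = 426.6 g × 0.619 = 264.07 g.
M(Mg(OH)2) = 24.31 + 2(16.00) + 2(1.008) = 58.326 g/mol.
M(Mg(NO3)2) = 24.31 + 2(14.01) + 6(16.00) = 148.33 g/mol.
n(Mg(OH)2) = 264.07 g / 58.326 g/mol = 4.5274 mol.
From the equation the Mg(OH)2:Mg(NO3)2 mole ratio is 1:1, so n(Mg(NO3)2) = 4.5274 × 1/1 = 4.5274 mol.
Mass of Mg(NO3)2 = 4.5274 mol × 148.33 g/mol = 671.55 g.
Actual mass collected = 671.55 g × 0.665 = 446.58 g.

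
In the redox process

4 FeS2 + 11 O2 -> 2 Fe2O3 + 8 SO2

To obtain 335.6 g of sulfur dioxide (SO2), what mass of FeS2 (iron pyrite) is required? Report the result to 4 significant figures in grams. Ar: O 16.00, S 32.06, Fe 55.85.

314.3 g

M(SO2) = 32.06 + 2(16.00) = 64.06 g/mol.
M(FeS2) = 55.85 + 2(32.06) = 119.97 g/mol.
n(SO2) = 335.60 g / 64.06 g/mol = 5.2388 mol.
From the equation the SO2:FeS2 mole ratio is 8:4, so n(FeS2) = 5.2388 × 4/8 = 2.6194 mol.
Mass of FeS2 = 2.6194 mol × 119.97 g/mol = 314.25 g.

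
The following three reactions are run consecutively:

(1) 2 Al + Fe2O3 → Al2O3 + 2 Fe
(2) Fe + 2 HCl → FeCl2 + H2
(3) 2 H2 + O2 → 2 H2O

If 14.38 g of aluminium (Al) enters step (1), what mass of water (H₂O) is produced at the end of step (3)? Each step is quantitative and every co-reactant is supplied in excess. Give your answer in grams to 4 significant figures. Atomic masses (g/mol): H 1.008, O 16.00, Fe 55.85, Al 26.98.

M(Al) = 26.98 g/mol.
M(H2O) = 2(1.008) + 16.00 = 18.016 g/mol.
n(Al) = 14.38 / 26.98 = 0.53299 mol.
Reaction (1): Al→Fe ratio 2:2 ⇒ n(Fe) = 0.53299 mol.
Reaction (2): Fe→H2 ratio 1:1 ⇒ n(H2) = 0.53299 mol.
Reaction (3): H2→H2O ratio 2:2 ⇒ n(H2O) = 0.53299 mol.
Mass of H2O = 0.53299 × 18.016 = 9.6023 g.

9.602 g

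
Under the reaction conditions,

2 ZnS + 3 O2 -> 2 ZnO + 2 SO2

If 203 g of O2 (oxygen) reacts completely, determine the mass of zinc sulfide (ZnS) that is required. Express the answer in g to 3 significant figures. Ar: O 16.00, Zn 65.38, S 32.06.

412 g

M(O2) = 2(16.00) = 32.00 g/mol.
M(ZnS) = 65.38 + 32.06 = 97.44 g/mol.
n(O2) = 203.0 g / 32.00 g/mol = 6.344 mol.
From the equation the O2:ZnS mole ratio is 3:2, so n(ZnS) = 6.344 × 2/3 = 4.229 mol.
Mass of ZnS = 4.229 mol × 97.44 g/mol = 412.1 g.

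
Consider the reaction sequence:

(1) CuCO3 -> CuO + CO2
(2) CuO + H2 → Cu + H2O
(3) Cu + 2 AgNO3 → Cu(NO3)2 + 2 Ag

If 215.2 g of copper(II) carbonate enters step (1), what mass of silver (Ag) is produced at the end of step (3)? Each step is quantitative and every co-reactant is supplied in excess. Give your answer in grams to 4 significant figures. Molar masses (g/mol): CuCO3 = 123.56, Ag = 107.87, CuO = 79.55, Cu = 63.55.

375.7 g

n(CuCO3) = 215.2 / 123.56 = 1.7417 mol.
Reaction (1): CuCO3→CuO ratio 1:1 ⇒ n(CuO) = 1.7417 mol.
Reaction (2): CuO→Cu ratio 1:1 ⇒ n(Cu) = 1.7417 mol.
Reaction (3): Cu→Ag ratio 1:2 ⇒ n(Ag) = 3.4833 mol.
Mass of Ag = 3.4833 × 107.87 = 375.75 g.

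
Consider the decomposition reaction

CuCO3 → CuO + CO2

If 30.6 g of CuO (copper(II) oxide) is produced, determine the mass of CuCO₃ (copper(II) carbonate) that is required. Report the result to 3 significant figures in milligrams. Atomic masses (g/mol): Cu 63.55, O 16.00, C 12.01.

47500 mg

M(CuO) = 63.55 + 16.00 = 79.55 g/mol.
M(CuCO3) = 63.55 + 12.01 + 3(16.00) = 123.56 g/mol.
n(CuO) = 30.60 g / 79.55 g/mol = 0.3847 mol.
From the equation the CuO:CuCO3 mole ratio is 1:1, so n(CuCO3) = 0.3847 × 1/1 = 0.3847 mol.
Mass of CuCO3 = 0.3847 mol × 123.56 g/mol = 47.53 g.
Converting to mg: 47.53 g = 47500 mg.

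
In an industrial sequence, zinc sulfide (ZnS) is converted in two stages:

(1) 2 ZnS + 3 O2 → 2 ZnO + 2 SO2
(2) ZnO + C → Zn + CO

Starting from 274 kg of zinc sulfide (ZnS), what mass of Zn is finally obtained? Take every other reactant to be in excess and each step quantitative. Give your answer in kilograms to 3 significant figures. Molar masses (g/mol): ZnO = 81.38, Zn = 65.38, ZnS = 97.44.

184 kg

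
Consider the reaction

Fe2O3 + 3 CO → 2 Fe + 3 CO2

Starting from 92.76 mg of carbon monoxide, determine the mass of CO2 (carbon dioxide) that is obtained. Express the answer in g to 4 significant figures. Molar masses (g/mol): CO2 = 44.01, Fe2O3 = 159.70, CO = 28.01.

Convert: 92.76 mg = 0.092760 g.
n(CO) = 0.092760 g / 28.01 g/mol = 0.0033117 mol.
From the equation the CO:CO2 mole ratio is 3:3, so n(CO2) = 0.0033117 × 3/3 = 0.0033117 mol.
Mass of CO2 = 0.0033117 mol × 44.01 g/mol = 0.14575 g.

0.1457 g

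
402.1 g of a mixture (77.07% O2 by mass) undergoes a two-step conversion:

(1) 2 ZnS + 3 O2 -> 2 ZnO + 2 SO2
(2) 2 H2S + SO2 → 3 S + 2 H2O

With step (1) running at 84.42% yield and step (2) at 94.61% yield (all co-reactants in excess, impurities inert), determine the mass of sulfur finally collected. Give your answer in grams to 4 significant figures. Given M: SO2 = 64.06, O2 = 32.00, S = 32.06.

496.0 g

Pure O2 = 402.1 × 0.7707 = 309.90 g.
n(O2) = 309.90 / 32.00 = 9.6843 mol.
Step 1 (O2:SO2 = 3:2): theoretical n(SO2) = 6.4562 mol; at 84.42% yield, n(SO2) = 5.4503 mol.
Step 2 (SO2:S = 1:3): theoretical n(S) = 16.351 mol, so theoretical mass = 16.351 × 32.06 = 524.21 g.
At 94.61% yield, actual mass of S = 524.21 × 0.9461 = 495.96 g.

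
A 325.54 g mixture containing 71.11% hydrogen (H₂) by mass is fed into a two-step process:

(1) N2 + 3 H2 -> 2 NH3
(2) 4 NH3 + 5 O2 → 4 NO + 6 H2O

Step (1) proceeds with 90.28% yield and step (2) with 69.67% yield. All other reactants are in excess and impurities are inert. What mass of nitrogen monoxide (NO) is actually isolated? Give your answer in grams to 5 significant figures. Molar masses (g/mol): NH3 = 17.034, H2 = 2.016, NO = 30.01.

1445.0 g

Pure H2 = 325.54 × 0.7111 = 231.491 g.
n(H2) = 231.491 / 2.016 = 114.827 mol.
Step 1 (H2:NH3 = 3:2): theoretical n(NH3) = 76.5514 mol; at 90.28% yield, n(NH3) = 69.1106 mol.
Step 2 (NH3:NO = 4:4): theoretical n(NO) = 69.1106 mol, so theoretical mass = 69.1106 × 30.01 = 2074.01 g.
At 69.67% yield, actual mass of NO = 2074.01 × 0.6967 = 1444.96 g.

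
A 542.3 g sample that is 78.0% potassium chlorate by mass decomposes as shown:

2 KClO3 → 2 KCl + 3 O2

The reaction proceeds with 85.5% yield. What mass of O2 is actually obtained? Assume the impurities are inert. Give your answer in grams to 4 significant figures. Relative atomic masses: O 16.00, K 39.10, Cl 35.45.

Pure KClO3 available = 542.3 g × 0.780 = 422.99 g.
M(KClO3) = 39.10 + 35.45 + 3(16.00) = 122.55 g/mol.
M(O2) = 2(16.00) = 32.00 g/mol.
n(KClO3) = 422.99 g / 122.55 g/mol = 3.4516 mol.
From the equation the KClO3:O2 mole ratio is 2:3, so n(O2) = 3.4516 × 3/2 = 5.1774 mol.
Mass of O2 = 5.1774 mol × 32.00 g/mol = 165.68 g.
Actual mass collected = 165.68 g × 0.855 = 141.65 g.

141.7 g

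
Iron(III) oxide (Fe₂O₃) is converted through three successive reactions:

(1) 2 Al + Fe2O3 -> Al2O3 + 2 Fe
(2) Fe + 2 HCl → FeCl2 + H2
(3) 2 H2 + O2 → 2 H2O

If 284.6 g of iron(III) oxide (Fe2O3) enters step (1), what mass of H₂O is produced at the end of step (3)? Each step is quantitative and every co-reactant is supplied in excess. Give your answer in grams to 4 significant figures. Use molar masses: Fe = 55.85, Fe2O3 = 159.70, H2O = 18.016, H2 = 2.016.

64.21 g

n(Fe2O3) = 284.6 / 159.70 = 1.7821 mol.
Reaction (1): Fe2O3→Fe ratio 1:2 ⇒ n(Fe) = 3.5642 mol.
Reaction (2): Fe→H2 ratio 1:1 ⇒ n(H2) = 3.5642 mol.
Reaction (3): H2→H2O ratio 2:2 ⇒ n(H2O) = 3.5642 mol.
Mass of H2O = 3.5642 × 18.016 = 64.212 g.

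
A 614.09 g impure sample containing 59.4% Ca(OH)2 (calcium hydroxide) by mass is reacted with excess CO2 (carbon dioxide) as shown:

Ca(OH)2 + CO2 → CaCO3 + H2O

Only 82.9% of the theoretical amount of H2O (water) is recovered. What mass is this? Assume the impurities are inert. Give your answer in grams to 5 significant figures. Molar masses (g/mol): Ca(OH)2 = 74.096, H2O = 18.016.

73.525 g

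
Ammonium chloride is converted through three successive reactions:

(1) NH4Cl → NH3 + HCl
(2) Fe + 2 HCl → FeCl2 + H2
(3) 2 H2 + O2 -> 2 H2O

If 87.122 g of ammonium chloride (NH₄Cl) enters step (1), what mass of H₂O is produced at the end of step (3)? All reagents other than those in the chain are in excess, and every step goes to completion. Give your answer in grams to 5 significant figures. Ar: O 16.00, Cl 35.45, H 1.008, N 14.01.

14.671 g

M(NH4Cl) = 14.01 + 4(1.008) + 35.45 = 53.492 g/mol.
M(H2O) = 2(1.008) + 16.00 = 18.016 g/mol.
n(NH4Cl) = 87.122 / 53.492 = 1.62869 mol.
Reaction (1): NH4Cl→HCl ratio 1:1 ⇒ n(HCl) = 1.62869 mol.
Reaction (2): HCl→H2 ratio 2:1 ⇒ n(H2) = 0.814346 mol.
Reaction (3): H2→H2O ratio 2:2 ⇒ n(H2O) = 0.814346 mol.
Mass of H2O = 0.814346 × 18.016 = 14.6713 g.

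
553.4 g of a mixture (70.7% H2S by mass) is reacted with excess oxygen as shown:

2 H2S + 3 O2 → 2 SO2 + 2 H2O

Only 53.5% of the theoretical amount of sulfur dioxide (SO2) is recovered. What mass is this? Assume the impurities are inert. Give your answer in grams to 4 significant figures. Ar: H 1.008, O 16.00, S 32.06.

Pure H2S available = 553.4 g × 0.707 = 391.25 g.
M(H2S) = 2(1.008) + 32.06 = 34.076 g/mol.
M(SO2) = 32.06 + 2(16.00) = 64.06 g/mol.
n(H2S) = 391.25 g / 34.076 g/mol = 11.482 mol.
From the equation the H2S:SO2 mole ratio is 2:2, so n(SO2) = 11.482 × 2/2 = 11.482 mol.
Mass of SO2 = 11.482 mol × 64.06 g/mol = 735.52 g.
Actual mass collected = 735.52 g × 0.535 = 393.51 g.

393.5 g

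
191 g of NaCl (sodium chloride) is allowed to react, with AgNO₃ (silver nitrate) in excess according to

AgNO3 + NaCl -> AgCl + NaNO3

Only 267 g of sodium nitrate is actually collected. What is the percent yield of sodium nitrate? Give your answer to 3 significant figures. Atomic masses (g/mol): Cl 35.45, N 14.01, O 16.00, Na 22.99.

M(NaCl) = 22.99 + 35.45 = 58.44 g/mol.
M(NaNO3) = 22.99 + 14.01 + 3(16.00) = 85.00 g/mol.
n(NaCl) = 191.0 g / 58.44 g/mol = 3.268 mol.
From the equation the NaCl:NaNO3 mole ratio is 1:1, so n(NaNO3) = 3.268 × 1/1 = 3.268 mol.
Mass of NaNO3 = 3.268 mol × 85.00 g/mol = 277.8 g.
This is the theoretical yield. Percent yield = 267 g / 277.8 g × 100% = 96.11%.

96.1 %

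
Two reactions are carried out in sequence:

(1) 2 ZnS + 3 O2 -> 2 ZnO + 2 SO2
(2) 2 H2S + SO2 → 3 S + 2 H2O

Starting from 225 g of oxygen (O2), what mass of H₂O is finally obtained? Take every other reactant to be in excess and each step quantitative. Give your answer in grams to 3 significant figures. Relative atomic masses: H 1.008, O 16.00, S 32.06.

M(O2) = 2(16.00) = 32.00 g/mol.
M(H2O) = 2(1.008) + 16.00 = 18.016 g/mol.
n(O2) = 225.0 / 32.00 = 7.031 mol.
Step 1 gives a 3:2 ratio of O2 to SO2, so n(SO2) = 4.688 mol.
In step 2 the SO2:H2O ratio is 1:2, so n(H2O) = 9.375 mol.
Mass of H2O = 9.375 × 18.016 = 168.9 g.

169 g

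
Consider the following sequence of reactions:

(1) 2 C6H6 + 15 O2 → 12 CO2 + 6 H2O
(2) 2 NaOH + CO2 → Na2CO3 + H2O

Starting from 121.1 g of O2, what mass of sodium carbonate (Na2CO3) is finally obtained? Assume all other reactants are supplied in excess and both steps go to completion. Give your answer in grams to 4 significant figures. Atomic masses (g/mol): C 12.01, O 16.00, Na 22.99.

320.9 g

M(O2) = 2(16.00) = 32.00 g/mol.
M(Na2CO3) = 2(22.99) + 12.01 + 3(16.00) = 105.99 g/mol.
n(O2) = 121.10 / 32.00 = 3.7844 mol.
Step 1 gives a 15:12 ratio of O2 to CO2, so n(CO2) = 3.0275 mol.
In step 2 the CO2:Na2CO3 ratio is 1:1, so n(Na2CO3) = 3.0275 mol.
Mass of Na2CO3 = 3.0275 × 105.99 = 320.88 g.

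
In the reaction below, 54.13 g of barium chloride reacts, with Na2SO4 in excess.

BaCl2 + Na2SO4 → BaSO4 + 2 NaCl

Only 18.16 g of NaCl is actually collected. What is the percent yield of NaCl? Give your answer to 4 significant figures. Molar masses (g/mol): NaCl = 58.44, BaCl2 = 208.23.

59.77 %

n(BaCl2) = 54.130 g / 208.23 g/mol = 0.25995 mol.
From the equation the BaCl2:NaCl mole ratio is 1:2, so n(NaCl) = 0.25995 × 2/1 = 0.51991 mol.
Mass of NaCl = 0.51991 mol × 58.44 g/mol = 30.383 g.
This is the theoretical yield. Percent yield = 18.16 g / 30.383 g × 100% = 59.770%.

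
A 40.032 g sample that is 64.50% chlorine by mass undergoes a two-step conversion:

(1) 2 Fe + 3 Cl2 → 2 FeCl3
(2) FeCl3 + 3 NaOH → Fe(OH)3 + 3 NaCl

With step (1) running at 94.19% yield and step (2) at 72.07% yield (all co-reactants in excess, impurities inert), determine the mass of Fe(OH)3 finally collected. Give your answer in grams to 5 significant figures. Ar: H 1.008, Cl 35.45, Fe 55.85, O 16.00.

17.614 g

Pure Cl2 = 40.032 × 0.6450 = 25.8206 g.
M(Cl2) = 2(35.45) = 70.90 g/mol.
M(Fe(OH)3) = 55.85 + 3(16.00) + 3(1.008) = 106.874 g/mol.
n(Cl2) = 25.8206 / 70.90 = 0.364184 mol.
Step 1 (Cl2:FeCl3 = 3:2): theoretical n(FeCl3) = 0.242789 mol; at 94.19% yield, n(FeCl3) = 0.228683 mol.
Step 2 (FeCl3:Fe(OH)3 = 1:1): theoretical n(Fe(OH)3) = 0.228683 mol, so theoretical mass = 0.228683 × 106.874 = 24.4403 g.
At 72.07% yield, actual mass of Fe(OH)3 = 24.4403 × 0.7207 = 17.6141 g.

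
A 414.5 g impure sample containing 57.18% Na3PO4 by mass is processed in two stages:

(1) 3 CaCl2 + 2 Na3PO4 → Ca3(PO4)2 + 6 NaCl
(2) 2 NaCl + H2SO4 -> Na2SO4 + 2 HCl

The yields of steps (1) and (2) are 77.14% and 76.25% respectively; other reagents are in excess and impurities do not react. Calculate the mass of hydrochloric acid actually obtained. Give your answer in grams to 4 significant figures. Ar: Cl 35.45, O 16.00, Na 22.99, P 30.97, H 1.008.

Pure Na3PO4 = 414.5 × 0.5718 = 237.01 g.
M(Na3PO4) = 3(22.99) + 30.97 + 4(16.00) = 163.94 g/mol.
M(HCl) = 1.008 + 35.45 = 36.458 g/mol.
n(Na3PO4) = 237.01 / 163.94 = 1.4457 mol.
Step 1 (Na3PO4:NaCl = 2:6): theoretical n(NaCl) = 4.3372 mol; at 77.14% yield, n(NaCl) = 3.3457 mol.
Step 2 (NaCl:HCl = 2:2): theoretical n(HCl) = 3.3457 mol, so theoretical mass = 3.3457 × 36.458 = 121.98 g.
At 76.25% yield, actual mass of HCl = 121.98 × 0.7625 = 93.007 g.

93.01 g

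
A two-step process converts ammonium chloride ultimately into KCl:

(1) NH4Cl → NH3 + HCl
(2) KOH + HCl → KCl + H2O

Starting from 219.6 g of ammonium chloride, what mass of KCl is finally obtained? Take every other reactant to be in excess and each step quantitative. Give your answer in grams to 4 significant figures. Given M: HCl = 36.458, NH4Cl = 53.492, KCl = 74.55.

n(NH4Cl) = 219.60 / 53.492 = 4.1053 mol.
Step 1 gives a 1:1 ratio of NH4Cl to HCl, so n(HCl) = 4.1053 mol.
In step 2 the HCl:KCl ratio is 1:1, so n(KCl) = 4.1053 mol.
Mass of KCl = 4.1053 × 74.55 = 306.05 g.

306.0 g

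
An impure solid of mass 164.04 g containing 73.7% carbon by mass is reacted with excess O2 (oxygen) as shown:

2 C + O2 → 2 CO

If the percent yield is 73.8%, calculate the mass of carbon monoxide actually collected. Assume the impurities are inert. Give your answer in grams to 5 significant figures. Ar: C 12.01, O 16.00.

Pure C available = 164.04 g × 0.737 = 120.897 g.
M(C) = 12.01 g/mol.
M(CO) = 12.01 + 16.00 = 28.01 g/mol.
n(C) = 120.897 g / 12.01 g/mol = 10.0664 mol.
From the equation the C:CO mole ratio is 2:2, so n(CO) = 10.0664 × 2/2 = 10.0664 mol.
Mass of CO = 10.0664 mol × 28.01 g/mol = 281.960 g.
Actual mass collected = 281.960 g × 0.738 = 208.086 g.

208.09 g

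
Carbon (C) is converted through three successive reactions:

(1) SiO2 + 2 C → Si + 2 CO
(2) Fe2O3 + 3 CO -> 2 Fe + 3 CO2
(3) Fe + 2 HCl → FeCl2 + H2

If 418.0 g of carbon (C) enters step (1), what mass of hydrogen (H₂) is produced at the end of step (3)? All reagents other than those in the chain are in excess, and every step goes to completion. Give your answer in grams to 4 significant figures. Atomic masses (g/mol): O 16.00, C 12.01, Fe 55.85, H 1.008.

46.78 g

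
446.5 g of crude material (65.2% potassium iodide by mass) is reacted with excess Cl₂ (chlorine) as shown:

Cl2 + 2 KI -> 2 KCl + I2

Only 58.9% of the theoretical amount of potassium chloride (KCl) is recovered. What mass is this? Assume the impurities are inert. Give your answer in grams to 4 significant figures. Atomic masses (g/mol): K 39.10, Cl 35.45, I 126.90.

Pure KI available = 446.5 g × 0.652 = 291.12 g.
M(KI) = 39.10 + 126.90 = 166.00 g/mol.
M(KCl) = 39.10 + 35.45 = 74.55 g/mol.
n(KI) = 291.12 g / 166.00 g/mol = 1.7537 mol.
From the equation the KI:KCl mole ratio is 2:2, so n(KCl) = 1.7537 × 2/2 = 1.7537 mol.
Mass of KCl = 1.7537 mol × 74.55 g/mol = 130.74 g.
Actual mass collected = 130.74 g × 0.589 = 77.006 g.

77.01 g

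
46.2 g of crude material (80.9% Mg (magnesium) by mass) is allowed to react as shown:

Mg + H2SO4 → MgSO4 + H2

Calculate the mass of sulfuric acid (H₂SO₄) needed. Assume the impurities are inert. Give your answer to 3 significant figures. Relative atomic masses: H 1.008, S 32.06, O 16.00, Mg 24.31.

151 g

Mass of pure Mg = 46.2 g × 0.809 = 37.38 g.
M(Mg) = 24.31 g/mol.
M(H2SO4) = 2(1.008) + 32.06 + 4(16.00) = 98.076 g/mol.
n(Mg) = 37.38 g / 24.31 g/mol = 1.537 mol.
From the equation the Mg:H2SO4 mole ratio is 1:1, so n(H2SO4) = 1.537 × 1/1 = 1.537 mol.
Mass of H2SO4 = 1.537 mol × 98.076 g/mol = 150.8 g.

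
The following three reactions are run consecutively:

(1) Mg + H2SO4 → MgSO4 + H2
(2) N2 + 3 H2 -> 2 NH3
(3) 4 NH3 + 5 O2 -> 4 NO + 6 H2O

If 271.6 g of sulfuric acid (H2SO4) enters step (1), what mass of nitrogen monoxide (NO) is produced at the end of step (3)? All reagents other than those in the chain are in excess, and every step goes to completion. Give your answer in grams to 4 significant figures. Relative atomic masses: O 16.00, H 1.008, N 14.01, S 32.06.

M(H2SO4) = 2(1.008) + 32.06 + 4(16.00) = 98.076 g/mol.
M(NO) = 14.01 + 16.00 = 30.01 g/mol.
n(H2SO4) = 271.6 / 98.076 = 2.7693 mol.
Reaction (1): H2SO4→H2 ratio 1:1 ⇒ n(H2) = 2.7693 mol.
Reaction (2): H2→NH3 ratio 3:2 ⇒ n(NH3) = 1.8462 mol.
Reaction (3): NH3→NO ratio 4:4 ⇒ n(NO) = 1.8462 mol.
Mass of NO = 1.8462 × 30.01 = 55.404 g.

55.40 g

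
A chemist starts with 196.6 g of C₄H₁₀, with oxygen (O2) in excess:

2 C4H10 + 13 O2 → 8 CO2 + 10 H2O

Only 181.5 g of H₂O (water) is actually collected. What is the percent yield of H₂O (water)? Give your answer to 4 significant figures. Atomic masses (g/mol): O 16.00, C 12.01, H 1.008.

59.56 %

M(C4H10) = 4(12.01) + 10(1.008) = 58.12 g/mol.
M(H2O) = 2(1.008) + 16.00 = 18.016 g/mol.
n(C4H10) = 196.60 g / 58.12 g/mol = 3.3827 mol.
From the equation the C4H10:H2O mole ratio is 2:10, so n(H2O) = 3.3827 × 10/2 = 16.913 mol.
Mass of H2O = 16.913 mol × 18.016 g/mol = 304.71 g.
This is the theoretical yield. Percent yield = 181.5 g / 304.71 g × 100% = 59.565%.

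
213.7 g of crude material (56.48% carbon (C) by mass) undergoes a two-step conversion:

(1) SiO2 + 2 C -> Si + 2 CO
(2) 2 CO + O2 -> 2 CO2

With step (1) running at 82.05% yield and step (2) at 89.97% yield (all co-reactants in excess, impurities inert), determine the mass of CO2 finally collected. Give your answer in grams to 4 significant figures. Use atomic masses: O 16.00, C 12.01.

Pure C = 213.7 × 0.5648 = 120.70 g.
M(C) = 12.01 g/mol.
M(CO2) = 12.01 + 2(16.00) = 44.01 g/mol.
n(C) = 120.70 / 12.01 = 10.050 mol.
Step 1 (C:CO = 2:2): theoretical n(CO) = 10.050 mol; at 82.05% yield, n(CO) = 8.2458 mol.
Step 2 (CO:CO2 = 2:2): theoretical n(CO2) = 8.2458 mol, so theoretical mass = 8.2458 × 44.01 = 362.90 g.
At 89.97% yield, actual mass of CO2 = 362.90 × 0.8997 = 326.50 g.

326.5 g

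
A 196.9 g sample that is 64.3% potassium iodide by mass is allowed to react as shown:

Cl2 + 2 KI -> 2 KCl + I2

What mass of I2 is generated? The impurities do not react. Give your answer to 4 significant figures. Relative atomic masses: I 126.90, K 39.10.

96.79 g

Mass of pure KI = 196.9 g × 0.643 = 126.61 g.
M(KI) = 39.10 + 126.90 = 166.00 g/mol.
M(I2) = 2(126.90) = 253.80 g/mol.
n(KI) = 126.61 g / 166.00 g/mol = 0.76269 mol.
From the equation the KI:I2 mole ratio is 2:1, so n(I2) = 0.76269 × 1/2 = 0.38135 mol.
Mass of I2 = 0.38135 mol × 253.80 g/mol = 96.785 g.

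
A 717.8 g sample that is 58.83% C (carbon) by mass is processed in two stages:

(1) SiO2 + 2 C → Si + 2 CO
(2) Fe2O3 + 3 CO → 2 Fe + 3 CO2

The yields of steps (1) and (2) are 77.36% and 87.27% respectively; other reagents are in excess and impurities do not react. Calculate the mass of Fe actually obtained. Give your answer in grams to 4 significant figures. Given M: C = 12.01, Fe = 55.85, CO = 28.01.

Pure C = 717.8 × 0.5883 = 422.28 g.
n(C) = 422.28 / 12.01 = 35.161 mol.
Step 1 (C:CO = 2:2): theoretical n(CO) = 35.161 mol; at 77.36% yield, n(CO) = 27.200 mol.
Step 2 (CO:Fe = 3:2): theoretical n(Fe) = 18.134 mol, so theoretical mass = 18.134 × 55.85 = 1012.8 g.
At 87.27% yield, actual mass of Fe = 1012.8 × 0.8727 = 883.84 g.

883.8 g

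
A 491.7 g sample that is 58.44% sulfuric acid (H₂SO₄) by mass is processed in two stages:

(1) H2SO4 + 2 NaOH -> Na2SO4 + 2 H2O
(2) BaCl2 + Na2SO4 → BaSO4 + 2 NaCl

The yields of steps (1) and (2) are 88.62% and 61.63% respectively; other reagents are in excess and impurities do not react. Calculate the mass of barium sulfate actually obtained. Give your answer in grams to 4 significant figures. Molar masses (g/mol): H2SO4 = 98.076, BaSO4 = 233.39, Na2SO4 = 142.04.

Pure H2SO4 = 491.7 × 0.5844 = 287.35 g.
n(H2SO4) = 287.35 / 98.076 = 2.9299 mol.
Step 1 (H2SO4:Na2SO4 = 1:1): theoretical n(Na2SO4) = 2.9299 mol; at 88.62% yield, n(Na2SO4) = 2.5964 mol.
Step 2 (Na2SO4:BaSO4 = 1:1): theoretical n(BaSO4) = 2.5964 mol, so theoretical mass = 2.5964 × 233.39 = 605.98 g.
At 61.63% yield, actual mass of BaSO4 = 605.98 × 0.6163 = 373.47 g.

373.5 g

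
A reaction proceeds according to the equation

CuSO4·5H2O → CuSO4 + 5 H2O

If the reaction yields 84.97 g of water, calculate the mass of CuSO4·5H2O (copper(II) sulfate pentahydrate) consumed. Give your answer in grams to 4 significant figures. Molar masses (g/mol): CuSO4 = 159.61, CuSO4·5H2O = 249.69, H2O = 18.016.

235.5 g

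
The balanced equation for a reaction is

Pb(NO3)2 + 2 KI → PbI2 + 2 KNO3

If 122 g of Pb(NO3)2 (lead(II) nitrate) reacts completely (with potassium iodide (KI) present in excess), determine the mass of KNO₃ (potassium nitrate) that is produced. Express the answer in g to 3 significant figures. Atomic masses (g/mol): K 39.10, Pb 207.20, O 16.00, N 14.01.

74.5 g

M(Pb(NO3)2) = 207.20 + 2(14.01) + 6(16.00) = 331.22 g/mol.
M(KNO3) = 39.10 + 14.01 + 3(16.00) = 101.11 g/mol.
n(Pb(NO3)2) = 122.0 g / 331.22 g/mol = 0.3683 mol.
From the equation the Pb(NO3)2:KNO3 mole ratio is 1:2, so n(KNO3) = 0.3683 × 2/1 = 0.7367 mol.
Mass of KNO3 = 0.7367 mol × 101.11 g/mol = 74.48 g.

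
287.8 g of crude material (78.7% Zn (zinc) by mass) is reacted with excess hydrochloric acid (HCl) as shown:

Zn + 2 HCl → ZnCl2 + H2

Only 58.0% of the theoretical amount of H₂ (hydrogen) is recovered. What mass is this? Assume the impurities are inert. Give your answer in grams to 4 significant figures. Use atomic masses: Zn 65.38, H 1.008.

4.051 g

Pure Zn available = 287.8 g × 0.787 = 226.50 g.
M(Zn) = 65.38 g/mol.
M(H2) = 2(1.008) = 2.016 g/mol.
n(Zn) = 226.50 g / 65.38 g/mol = 3.4643 mol.
From the equation the Zn:H2 mole ratio is 1:1, so n(H2) = 3.4643 × 1/1 = 3.4643 mol.
Mass of H2 = 3.4643 mol × 2.016 g/mol = 6.9841 g.
Actual mass collected = 6.9841 g × 0.580 = 4.0508 g.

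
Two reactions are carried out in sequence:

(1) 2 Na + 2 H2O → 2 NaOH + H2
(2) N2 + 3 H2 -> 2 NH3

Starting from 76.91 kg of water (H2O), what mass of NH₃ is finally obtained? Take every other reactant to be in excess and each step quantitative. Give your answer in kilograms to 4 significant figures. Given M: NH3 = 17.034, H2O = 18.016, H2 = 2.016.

24.24 kg

76.91 kg = 76910 g.
n(H2O) = 76910 / 18.016 = 4269.0 mol.
Step 1 gives a 2:1 ratio of H2O to H2, so n(H2) = 2134.5 mol.
In step 2 the H2:NH3 ratio is 3:2, so n(NH3) = 1423.0 mol.
Mass of NH3 = 1423.0 × 17.034 = 24239 g = 24.24 kg.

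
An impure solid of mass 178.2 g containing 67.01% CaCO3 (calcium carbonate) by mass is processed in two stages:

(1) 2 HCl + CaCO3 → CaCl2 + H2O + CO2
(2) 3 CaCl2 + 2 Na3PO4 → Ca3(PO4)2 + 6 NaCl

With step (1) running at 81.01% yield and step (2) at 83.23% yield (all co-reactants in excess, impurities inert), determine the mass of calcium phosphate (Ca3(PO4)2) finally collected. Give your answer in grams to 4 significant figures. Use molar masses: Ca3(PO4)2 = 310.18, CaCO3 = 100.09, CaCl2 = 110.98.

83.17 g

Pure CaCO3 = 178.2 × 0.6701 = 119.41 g.
n(CaCO3) = 119.41 / 100.09 = 1.1930 mol.
Step 1 (CaCO3:CaCl2 = 1:1): theoretical n(CaCl2) = 1.1930 mol; at 81.01% yield, n(CaCl2) = 0.96649 mol.
Step 2 (CaCl2:Ca3(PO4)2 = 3:1): theoretical n(Ca3(PO4)2) = 0.32216 mol, so theoretical mass = 0.32216 × 310.18 = 99.928 g.
At 83.23% yield, actual mass of Ca3(PO4)2 = 99.928 × 0.8323 = 83.170 g.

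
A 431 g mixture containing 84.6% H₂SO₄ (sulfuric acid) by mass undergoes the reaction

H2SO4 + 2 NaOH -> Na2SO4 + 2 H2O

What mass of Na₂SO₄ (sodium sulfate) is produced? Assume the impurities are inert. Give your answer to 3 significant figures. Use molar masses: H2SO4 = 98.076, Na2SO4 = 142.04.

528 g

Mass of pure H2SO4 = 431 g × 0.846 = 364.6 g.
n(H2SO4) = 364.6 g / 98.076 g/mol = 3.718 mol.
From the equation the H2SO4:Na2SO4 mole ratio is 1:1, so n(Na2SO4) = 3.718 × 1/1 = 3.718 mol.
Mass of Na2SO4 = 3.718 mol × 142.04 g/mol = 528.1 g.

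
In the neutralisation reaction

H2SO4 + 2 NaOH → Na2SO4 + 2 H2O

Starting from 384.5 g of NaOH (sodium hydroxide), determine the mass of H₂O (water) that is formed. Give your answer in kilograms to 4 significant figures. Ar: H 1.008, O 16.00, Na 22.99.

0.1732 kg

M(NaOH) = 22.99 + 16.00 + 1.008 = 39.998 g/mol.
M(H2O) = 2(1.008) + 16.00 = 18.016 g/mol.
n(NaOH) = 384.50 g / 39.998 g/mol = 9.6130 mol.
From the equation the NaOH:H2O mole ratio is 2:2, so n(H2O) = 9.6130 × 2/2 = 9.6130 mol.
Mass of H2O = 9.6130 mol × 18.016 g/mol = 173.19 g.
Converting to kg: 173.19 g = 0.1732 kg.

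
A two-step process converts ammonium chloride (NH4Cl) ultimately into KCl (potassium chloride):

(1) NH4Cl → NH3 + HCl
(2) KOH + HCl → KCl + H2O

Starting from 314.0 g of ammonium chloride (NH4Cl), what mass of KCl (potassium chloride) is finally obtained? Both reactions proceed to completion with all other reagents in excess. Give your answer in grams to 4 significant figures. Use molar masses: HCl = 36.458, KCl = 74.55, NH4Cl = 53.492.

437.6 g

n(NH4Cl) = 314.00 / 53.492 = 5.8700 mol.
Step 1 gives a 1:1 ratio of NH4Cl to HCl, so n(HCl) = 5.8700 mol.
In step 2 the HCl:KCl ratio is 1:1, so n(KCl) = 5.8700 mol.
Mass of KCl = 5.8700 × 74.55 = 437.61 g.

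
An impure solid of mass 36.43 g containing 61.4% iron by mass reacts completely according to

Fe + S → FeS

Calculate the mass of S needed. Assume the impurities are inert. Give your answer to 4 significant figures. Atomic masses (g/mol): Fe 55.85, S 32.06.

Mass of pure Fe = 36.43 g × 0.614 = 22.368 g.
M(Fe) = 55.85 g/mol.
M(S) = 32.06 g/mol.
n(Fe) = 22.368 g / 55.85 g/mol = 0.40050 mol.
From the equation the Fe:S mole ratio is 1:1, so n(S) = 0.40050 × 1/1 = 0.40050 mol.
Mass of S = 0.40050 mol × 32.06 g/mol = 12.840 g.

12.84 g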